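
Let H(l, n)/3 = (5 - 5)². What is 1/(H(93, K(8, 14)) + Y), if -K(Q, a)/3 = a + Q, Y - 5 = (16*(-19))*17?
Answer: -1/5163 ≈ -0.00019369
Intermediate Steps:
Y = -5163 (Y = 5 + (16*(-19))*17 = 5 - 304*17 = 5 - 5168 = -5163)
K(Q, a) = -3*Q - 3*a (K(Q, a) = -3*(a + Q) = -3*(Q + a) = -3*Q - 3*a)
H(l, n) = 0 (H(l, n) = 3*(5 - 5)² = 3*0² = 3*0 = 0)
1/(H(93, K(8, 14)) + Y) = 1/(0 - 5163) = 1/(-5163) = -1/5163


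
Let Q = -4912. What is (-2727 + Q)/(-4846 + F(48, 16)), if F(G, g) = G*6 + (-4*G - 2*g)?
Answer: 7639/4782 ≈ 1.5974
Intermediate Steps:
F(G, g) = -2*g + 2*G (F(G, g) = 6*G + (-4*G - 2*g) = -2*g + 2*G)
(-2727 + Q)/(-4846 + F(48, 16)) = (-2727 - 4912)/(-4846 + (-2*16 + 2*48)) = -7639/(-4846 + (-32 + 96)) = -7639/(-4846 + 64) = -7639/(-4782) = -7639*(-1/4782) = 7639/4782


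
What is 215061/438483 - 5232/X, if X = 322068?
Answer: 1860281197/3922815079 ≈ 0.47422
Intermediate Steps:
215061/438483 - 5232/X = 215061/438483 - 5232/322068 = 215061*(1/438483) - 5232*1/322068 = 71687/146161 - 436/26839 = 1860281197/3922815079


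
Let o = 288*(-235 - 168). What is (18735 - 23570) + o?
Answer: -120899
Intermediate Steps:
o = -116064 (o = 288*(-403) = -116064)
(18735 - 23570) + o = (18735 - 23570) - 116064 = -4835 - 116064 = -120899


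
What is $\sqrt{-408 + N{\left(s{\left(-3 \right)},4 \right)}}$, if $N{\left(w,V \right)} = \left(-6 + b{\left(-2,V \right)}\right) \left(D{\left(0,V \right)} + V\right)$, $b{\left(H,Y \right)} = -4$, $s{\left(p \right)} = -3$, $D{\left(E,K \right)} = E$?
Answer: $8 i \sqrt{7} \approx 21.166 i$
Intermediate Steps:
$N{\left(w,V \right)} = - 10 V$ ($N{\left(w,V \right)} = \left(-6 - 4\right) \left(0 + V\right) = - 10 V$)
$\sqrt{-408 + N{\left(s{\left(-3 \right)},4 \right)}} = \sqrt{-408 - 40} = \sqrt{-448} = 8 i \sqrt{7}$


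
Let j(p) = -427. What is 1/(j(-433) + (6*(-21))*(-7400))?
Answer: 1/931973 ≈ 1.0730e-6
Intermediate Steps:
1/(j(-433) + (6*(-21))*(-7400)) = 1/(-427 + (6*(-21))*(-7400)) = 1/(-427 - 126*(-7400)) = 1/(-427 + 932400) = 1/931973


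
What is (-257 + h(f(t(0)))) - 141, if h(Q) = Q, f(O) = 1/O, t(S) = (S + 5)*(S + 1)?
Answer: -1989/5 ≈ -397.80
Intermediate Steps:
t(S) = (1 + S)*(5 + S) (t(S) = (5 + S)*(1 + S) = (1 + S)*(5 + S))
(-257 + h(f(t(0)))) - 141 = (-257 + 1/(5 + 0² + 6*0)) - 141 = (-257 + 1/(5 + 0 + 0)) - 141 = (-257 + 1/5) - 141 = (-257 + ⅕) - 141 = -1284/5 - 141 = -1989/5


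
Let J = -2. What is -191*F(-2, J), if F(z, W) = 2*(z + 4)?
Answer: -764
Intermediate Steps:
F(z, W) = 8 + 2*z (F(z, W) = 2*(4 + z) = 8 + 2*z)
-191*F(-2, J) = -191*(8 + 2*(-2)) = -191*(8 - 4) = -191*4 = -764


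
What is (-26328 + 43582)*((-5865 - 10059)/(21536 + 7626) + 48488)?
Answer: 12198501495764/14581 ≈ 8.3660e+8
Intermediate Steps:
(-26328 + 43582)*((-5865 - 10059)/(21536 + 7626) + 48488) = 17254*(-15924/29162 + 48488) = 17254*(-15924*1/29162 + 48488) = 17254*(-7962/14581 + 48488) = 17254*(706995566/14581) = 12198501495764/14581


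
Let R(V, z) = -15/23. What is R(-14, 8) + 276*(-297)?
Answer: -1885371/23 ≈ -81973.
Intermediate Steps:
R(V, z) = -15/23 (R(V, z) = -15*1/23 = -15/23)
R(-14, 8) + 276*(-297) = -15/23 + 276*(-297) = -15/23 - 81972 = -1885371/23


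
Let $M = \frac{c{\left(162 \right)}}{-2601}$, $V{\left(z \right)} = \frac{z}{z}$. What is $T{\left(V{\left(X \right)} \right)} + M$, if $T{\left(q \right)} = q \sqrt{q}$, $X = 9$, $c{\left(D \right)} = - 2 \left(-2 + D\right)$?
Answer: $\frac{2921}{2601} \approx 1.123$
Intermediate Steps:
$c{\left(D \right)} = 4 - 2 D$
$V{\left(z \right)} = 1$
$T{\left(q \right)} = q^{\frac{3}{2}}$
$M = \frac{320}{2601}$ ($M = \frac{4 - 324}{-2601} = \left(4 - 324\right) \left(- \frac{1}{2601}\right) = \left(-320\right) \left(- \frac{1}{2601}\right) = \frac{320}{2601} \approx 0.12303$)
$T{\left(V{\left(X \right)} \right)} + M = 1^{\frac{3}{2}} + \frac{320}{2601} = 1 + \frac{320}{2601} = \frac{2921}{2601}$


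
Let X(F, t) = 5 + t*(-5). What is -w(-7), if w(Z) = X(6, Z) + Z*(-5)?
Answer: -75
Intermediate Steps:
X(F, t) = 5 - 5*t
w(Z) = 5 - 10*Z (w(Z) = (5 - 5*Z) + Z*(-5) = (5 - 5*Z) - 5*Z = 5 - 10*Z)
-w(-7) = -(5 - 10*(-7)) = -(5 + 70) = -1*75 = -75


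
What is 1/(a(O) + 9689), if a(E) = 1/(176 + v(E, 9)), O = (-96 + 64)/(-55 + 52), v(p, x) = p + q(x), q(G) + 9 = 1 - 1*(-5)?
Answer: 551/5338642 ≈ 0.00010321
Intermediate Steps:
q(G) = -3 (q(G) = -9 + (1 - 1*(-5)) = -9 + (1 + 5) = -9 + 6 = -3)
v(p, x) = -3 + p (v(p, x) = p - 3 = -3 + p)
O = 32/3 (O = -32/(-3) = -32*(-⅓) = 32/3 ≈ 10.667)
a(E) = 1/(173 + E) (a(E) = 1/(176 + (-3 + E)) = 1/(173 + E))
1/(a(O) + 9689) = 1/(1/(173 + 32/3) + 9689) = 1/(1/(551/3) + 9689) = 1/(3/551 + 9689) = 1/(5338642/551) = 551/5338642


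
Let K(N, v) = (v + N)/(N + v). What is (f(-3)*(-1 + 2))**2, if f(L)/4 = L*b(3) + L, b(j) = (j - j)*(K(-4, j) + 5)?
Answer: 144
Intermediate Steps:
K(N, v) = 1 (K(N, v) = (N + v)/(N + v) = 1)
b(j) = 0 (b(j) = (j - j)*(1 + 5) = 0*6 = 0)
f(L) = 4*L (f(L) = 4*(L*0 + L) = 4*(0 + L) = 4*L)
(f(-3)*(-1 + 2))**2 = ((4*(-3))*(-1 + 2))**2 = (-12*1)**2 = (-12)**2 = 144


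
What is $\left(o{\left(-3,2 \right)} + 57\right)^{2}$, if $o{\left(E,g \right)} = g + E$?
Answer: $3136$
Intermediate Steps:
$o{\left(E,g \right)} = E + g$
$\left(o{\left(-3,2 \right)} + 57\right)^{2} = \left(\left(-3 + 2\right) + 57\right)^{2} = \left(-1 + 57\right)^{2} = 56^{2} = 3136$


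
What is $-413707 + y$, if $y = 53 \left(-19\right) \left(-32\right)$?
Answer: $-381483$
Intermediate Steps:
$y = 32224$ ($y = \left(-1007\right) \left(-32\right) = 32224$)
$-413707 + y = -413707 + 32224 = -381483$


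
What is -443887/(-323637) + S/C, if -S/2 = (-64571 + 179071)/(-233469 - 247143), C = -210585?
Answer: 748759770573179/545919942755979 ≈ 1.3716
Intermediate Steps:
S = 57250/120153 (S = -2*(-64571 + 179071)/(-233469 - 247143) = -229000/(-480612) = -229000*(-1)/480612 = -2*(-28625/120153) = 57250/120153 ≈ 0.47648)
-443887/(-323637) + S/C = -443887/(-323637) + (57250/120153)/(-210585) = -443887*(-1/323637) + (57250/120153)*(-1/210585) = 443887/323637 - 11450/5060483901 = 748759770573179/545919942755979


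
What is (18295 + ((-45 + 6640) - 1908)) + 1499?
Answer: 24481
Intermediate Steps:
(18295 + ((-45 + 6640) - 1908)) + 1499 = (18295 + (6595 - 1908)) + 1499 = (18295 + 4687) + 1499 = 22982 + 1499 = 24481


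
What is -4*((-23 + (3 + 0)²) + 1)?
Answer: 52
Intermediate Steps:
-4*((-23 + (3 + 0)²) + 1) = -4*((-23 + 3²) + 1) = -4*((-23 + 9) + 1) = -4*(-14 + 1) = -4*(-13) = 52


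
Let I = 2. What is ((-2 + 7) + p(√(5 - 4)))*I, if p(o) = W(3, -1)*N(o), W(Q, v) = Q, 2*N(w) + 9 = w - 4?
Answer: -26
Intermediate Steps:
N(w) = -13/2 + w/2 (N(w) = -9/2 + (w - 4)/2 = -9/2 + (-4 + w)/2 = -9/2 + (-2 + w/2) = -13/2 + w/2)
p(o) = -39/2 + 3*o/2 (p(o) = 3*(-13/2 + o/2) = -39/2 + 3*o/2)
((-2 + 7) + p(√(5 - 4)))*I = ((-2 + 7) + (-39/2 + 3*√(5 - 4)/2))*2 = (5 + (-39/2 + 3*√1/2))*2 = (5 + (-39/2 + (3/2)*1))*2 = (5 + (-39/2 + 3/2))*2 = (5 - 18)*2 = -13*2 = -26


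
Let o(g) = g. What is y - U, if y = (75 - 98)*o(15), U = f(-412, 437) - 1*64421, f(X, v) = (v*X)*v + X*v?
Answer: 78923348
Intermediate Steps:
f(X, v) = X*v + X*v² (f(X, v) = (X*v)*v + X*v = X*v² + X*v = X*v + X*v²)
U = -78923693 (U = -412*437*(1 + 437) - 1*64421 = -412*437*438 - 64421 = -78859272 - 64421 = -78923693)
y = -345 (y = (75 - 98)*15 = -23*15 = -345)
y - U = -345 - 1*(-78923693) = -345 + 78923693 = 78923348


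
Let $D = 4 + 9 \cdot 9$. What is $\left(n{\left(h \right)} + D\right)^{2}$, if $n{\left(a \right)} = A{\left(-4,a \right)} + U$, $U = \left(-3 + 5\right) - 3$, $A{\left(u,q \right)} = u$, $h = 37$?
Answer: $6400$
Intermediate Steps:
$U = -1$ ($U = 2 - 3 = -1$)
$n{\left(a \right)} = -5$ ($n{\left(a \right)} = -4 - 1 = -5$)
$D = 85$ ($D = 4 + 81 = 85$)
$\left(n{\left(h \right)} + D\right)^{2} = \left(-5 + 85\right)^{2} = 80^{2} = 6400$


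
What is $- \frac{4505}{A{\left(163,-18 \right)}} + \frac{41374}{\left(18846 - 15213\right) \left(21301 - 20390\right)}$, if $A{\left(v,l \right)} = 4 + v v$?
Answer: $- \frac{13810600513}{87947674899} \approx -0.15703$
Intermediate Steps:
$A{\left(v,l \right)} = 4 + v^{2}$
$- \frac{4505}{A{\left(163,-18 \right)}} + \frac{41374}{\left(18846 - 15213\right) \left(21301 - 20390\right)} = - \frac{4505}{4 + 163^{2}} + \frac{41374}{\left(18846 - 15213\right) \left(21301 - 20390\right)} = - \frac{4505}{4 + 26569} + \frac{41374}{3633 \cdot 911} = - \frac{4505}{26573} + \frac{41374}{3309663} = - \frac{13810600513}{87947674899}$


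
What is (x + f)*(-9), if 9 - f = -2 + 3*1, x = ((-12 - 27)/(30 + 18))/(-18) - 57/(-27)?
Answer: -2925/32 ≈ -91.406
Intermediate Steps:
x = 69/32 (x = -39/48*(-1/18) - 57*(-1/27) = -39*1/48*(-1/18) + 19/9 = -13/16*(-1/18) + 19/9 = 13/288 + 19/9 = 69/32 ≈ 2.1563)
f = 8 (f = 9 - (-2 + 3*1) = 9 - (-2 + 3) = 9 - 1*1 = 9 - 1 = 8)
(x + f)*(-9) = (69/32 + 8)*(-9) = (325/32)*(-9) = -2925/32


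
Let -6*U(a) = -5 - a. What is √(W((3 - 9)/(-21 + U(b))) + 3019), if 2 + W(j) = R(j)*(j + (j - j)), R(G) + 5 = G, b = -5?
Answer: √147767/7 ≈ 54.915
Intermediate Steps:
R(G) = -5 + G
U(a) = ⅚ + a/6 (U(a) = -(-5 - a)/6 = ⅚ + a/6)
W(j) = -2 + j*(-5 + j) (W(j) = -2 + (-5 + j)*(j + (j - j)) = -2 + (-5 + j)*(j + 0) = -2 + (-5 + j)*j = -2 + j*(-5 + j))
√(W((3 - 9)/(-21 + U(b))) + 3019) = √((-2 + ((3 - 9)/(-21 + (⅚ + (⅙)*(-5))))*(-5 + (3 - 9)/(-21 + (⅚ + (⅙)*(-5))))) + 3019) = √((-2 + (-6/(-21 + (⅚ - ⅚)))*(-5 - 6/(-21 + (⅚ - ⅚)))) + 3019) = √((-2 + (-6/(-21 + 0))*(-5 - 6/(-21 + 0))) + 3019) = √((-2 + (-6/(-21))*(-5 - 6/(-21))) + 3019) = √((-2 + (-6*(-1/21))*(-5 - 6*(-1/21))) + 3019) = √((-2 + 2*(-5 + 2/7)/7) + 3019) = √((-2 + (2/7)*(-33/7)) + 3019) = √((-2 - 66/49) + 3019) = √(-164/49 + 3019) = √(147767/49) = √147767/7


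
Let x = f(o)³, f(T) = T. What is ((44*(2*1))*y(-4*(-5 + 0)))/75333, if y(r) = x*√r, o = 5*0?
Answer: 0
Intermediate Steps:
o = 0
x = 0 (x = 0³ = 0)
y(r) = 0 (y(r) = 0*√r = 0)
((44*(2*1))*y(-4*(-5 + 0)))/75333 = ((44*(2*1))*0)/75333 = ((44*2)*0)*(1/75333) = (88*0)*(1/75333) = 0*(1/75333) = 0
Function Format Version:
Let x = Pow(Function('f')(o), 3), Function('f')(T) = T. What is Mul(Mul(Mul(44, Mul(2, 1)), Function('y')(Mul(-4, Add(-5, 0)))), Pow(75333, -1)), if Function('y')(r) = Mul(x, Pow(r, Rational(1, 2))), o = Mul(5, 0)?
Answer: 0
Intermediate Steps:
o = 0
x = 0 (x = Pow(0, 3) = 0)
Function('y')(r) = 0 (Function('y')(r) = Mul(0, Pow(r, Rational(1, 2))) = 0)
Mul(Mul(Mul(44, Mul(2, 1)), Function('y')(Mul(-4, Add(-5, 0)))), Pow(75333, -1)) = Mul(Mul(Mul(44, Mul(2, 1)), 0), Pow(75333, -1)) = Mul(Mul(Mul(44, 2), 0), Rational(1, 75333)) = Mul(Mul(88, 0), Rational(1, 75333)) = Mul(0, Rational(1, 75333)) = 0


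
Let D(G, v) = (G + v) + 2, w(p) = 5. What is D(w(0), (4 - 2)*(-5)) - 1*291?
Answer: -294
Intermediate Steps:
D(G, v) = 2 + G + v
D(w(0), (4 - 2)*(-5)) - 1*291 = (2 + 5 + (4 - 2)*(-5)) - 1*291 = (2 + 5 + 2*(-5)) - 291 = (2 + 5 - 10) - 291 = -3 - 291 = -294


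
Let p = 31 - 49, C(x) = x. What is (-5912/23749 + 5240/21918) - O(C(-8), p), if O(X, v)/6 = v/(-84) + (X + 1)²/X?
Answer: 258371551579/7287428148 ≈ 35.454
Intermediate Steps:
p = -18
O(X, v) = -v/14 + 6*(1 + X)²/X (O(X, v) = 6*(v/(-84) + (X + 1)²/X) = 6*(v*(-1/84) + (1 + X)²/X) = 6*(-v/84 + (1 + X)²/X) = -v/14 + 6*(1 + X)²/X)
(-5912/23749 + 5240/21918) - O(C(-8), p) = (-5912/23749 + 5240/21918) - (-1/14*(-18) + 6*(1 - 8)²/(-8)) = (-5912*1/23749 + 5240*(1/21918)) - (9/7 + 6*(-⅛)*(-7)²) = (-5912/23749 + 2620/10959) - (9/7 + 6*(-⅛)*49) = -2567228/260265291 - (9/7 - 147/4) = -2567228/260265291 - 1*(-993/28) = -2567228/260265291 + 993/28 = 258371551579/7287428148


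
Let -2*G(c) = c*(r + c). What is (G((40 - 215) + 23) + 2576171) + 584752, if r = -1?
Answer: 3149295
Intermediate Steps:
G(c) = -c*(-1 + c)/2
(G((40 - 215) + 23) + 2576171) + 584752 = (((40 - 215) + 23)*(1 - ((40 - 215) + 23))/2 + 2576171) + 584752 = ((-175 + 23)*(1 - (-175 + 23))/2 + 2576171) + 584752 = ((1/2)*(-152)*(1 - 1*(-152)) + 2576171) + 584752 = ((1/2)*(-152)*(1 + 152) + 2576171) + 584752 = ((1/2)*(-152)*153 + 2576171) + 584752 = (-11628 + 2576171) + 584752 = 2564543 + 584752 = 3149295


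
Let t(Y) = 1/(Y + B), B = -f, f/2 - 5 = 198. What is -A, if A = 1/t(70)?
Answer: 336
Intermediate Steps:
f = 406 (f = 10 + 2*198 = 10 + 396 = 406)
B = -406 (B = -1*406 = -406)
t(Y) = 1/(-406 + Y) (t(Y) = 1/(Y - 406) = 1/(-406 + Y))
A = -336 (A = 1/(1/(-406 + 70)) = 1/(1/(-336)) = 1/(-1/336) = -336)
-A = -1*(-336) = 336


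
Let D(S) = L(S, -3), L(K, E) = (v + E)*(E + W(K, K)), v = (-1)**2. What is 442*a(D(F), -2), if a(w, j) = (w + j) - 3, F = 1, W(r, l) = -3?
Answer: 3094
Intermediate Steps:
v = 1
L(K, E) = (1 + E)*(-3 + E) (L(K, E) = (1 + E)*(E - 3) = (1 + E)*(-3 + E))
D(S) = 12 (D(S) = -3 + (-3)**2 - 2*(-3) = -3 + 9 + 6 = 12)
a(w, j) = -3 + j + w (a(w, j) = (j + w) - 3 = -3 + j + w)
442*a(D(F), -2) = 442*(-3 - 2 + 12) = 442*7 = 3094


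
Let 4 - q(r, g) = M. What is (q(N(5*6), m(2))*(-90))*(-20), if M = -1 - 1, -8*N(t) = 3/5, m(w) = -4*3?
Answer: 10800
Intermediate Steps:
m(w) = -12
N(t) = -3/40 (N(t) = -3/(8*5) = -⅛*⅗ = -3/40)
M = -2
q(r, g) = 6 (q(r, g) = 4 - 1*(-2) = 4 + 2 = 6)
(q(N(5*6), m(2))*(-90))*(-20) = (6*(-90))*(-20) = -540*(-20) = 10800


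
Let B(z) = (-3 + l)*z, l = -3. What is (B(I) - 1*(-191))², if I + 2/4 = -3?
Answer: 44944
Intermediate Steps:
I = -7/2 (I = -½ - 3 = -7/2 ≈ -3.5000)
B(z) = -6*z (B(z) = (-3 - 3)*z = -6*z)
(B(I) - 1*(-191))² = (-6*(-7/2) - 1*(-191))² = (21 + 191)² = 212² = 44944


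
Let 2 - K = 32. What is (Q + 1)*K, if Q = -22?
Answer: 630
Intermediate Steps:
K = -30 (K = 2 - 1*32 = 2 - 32 = -30)
(Q + 1)*K = (-22 + 1)*(-30) = -21*(-30) = 630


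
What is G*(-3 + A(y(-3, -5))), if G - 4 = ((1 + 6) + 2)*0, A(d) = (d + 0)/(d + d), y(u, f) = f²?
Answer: -10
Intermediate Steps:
A(d) = ½ (A(d) = d/((2*d)) = d*(1/(2*d)) = ½)
G = 4 (G = 4 + ((1 + 6) + 2)*0 = 4 + (7 + 2)*0 = 4 + 9*0 = 4 + 0 = 4)
G*(-3 + A(y(-3, -5))) = 4*(-3 + ½) = 4*(-5/2) = -10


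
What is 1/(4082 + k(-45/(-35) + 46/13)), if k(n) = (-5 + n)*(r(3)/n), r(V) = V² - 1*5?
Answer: 439/1791934 ≈ 0.00024499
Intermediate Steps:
r(V) = -5 + V² (r(V) = V² - 5 = -5 + V²)
k(n) = 4*(-5 + n)/n (k(n) = (-5 + n)*((-5 + 3²)/n) = (-5 + n)*((-5 + 9)/n) = (-5 + n)*(4/n) = 4*(-5 + n)/n)
1/(4082 + k(-45/(-35) + 46/13)) = 1/(4082 + (4 - 20/(-45/(-35) + 46/13))) = 1/(4082 + (4 - 20/(-45*(-1/35) + 46*(1/13)))) = 1/(4082 + (4 - 20/(9/7 + 46/13))) = 1/(4082 + (4 - 20/439/91)) = 1/(4082 + (4 - 20*91/439)) = 1/(4082 + (4 - 1820/439)) = 1/(4082 - 64/439) = 1/(1791934/439) = 439/1791934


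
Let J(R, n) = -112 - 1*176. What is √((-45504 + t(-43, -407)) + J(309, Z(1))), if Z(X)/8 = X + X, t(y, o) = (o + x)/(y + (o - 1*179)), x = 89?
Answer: 5*I*√724679706/629 ≈ 213.99*I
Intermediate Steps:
t(y, o) = (89 + o)/(-179 + o + y) (t(y, o) = (o + 89)/(y + (o - 1*179)) = (89 + o)/(y + (o - 179)) = (89 + o)/(y + (-179 + o)) = (89 + o)/(-179 + o + y))
Z(X) = 16*X (Z(X) = 8*(X + X) = 8*(2*X) = 16*X)
J(R, n) = -288 (J(R, n) = -112 - 176 = -288)
√((-45504 + t(-43, -407)) + J(309, Z(1))) = √((-45504 + (89 - 407)/(-179 - 407 - 43)) - 288) = √((-45504 - 318/(-629)) - 288) = √((-45504 - 1/629*(-318)) - 288) = √((-45504 + 318/629) - 288) = √(-28621698/629 - 288) = √(-28802850/629) = 5*I*√724679706/629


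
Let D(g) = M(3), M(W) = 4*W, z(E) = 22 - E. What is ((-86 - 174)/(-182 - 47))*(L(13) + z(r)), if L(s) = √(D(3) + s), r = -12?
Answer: 10140/229 ≈ 44.279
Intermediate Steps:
D(g) = 12 (D(g) = 4*3 = 12)
L(s) = √(12 + s)
((-86 - 174)/(-182 - 47))*(L(13) + z(r)) = ((-86 - 174)/(-182 - 47))*(√(12 + 13) + (22 - 1*(-12))) = (-260/(-229))*(√25 + (22 + 12)) = (-260*(-1/229))*(5 + 34) = (260/229)*39 = 10140/229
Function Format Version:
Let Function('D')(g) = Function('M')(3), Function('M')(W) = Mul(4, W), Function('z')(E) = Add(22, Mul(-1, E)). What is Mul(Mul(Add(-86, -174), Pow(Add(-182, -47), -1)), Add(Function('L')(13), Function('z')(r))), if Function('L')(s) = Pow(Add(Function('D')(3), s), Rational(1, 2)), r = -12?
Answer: Rational(10140, 229) ≈ 44.279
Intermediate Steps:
Function('D')(g) = 12 (Function('D')(g) = Mul(4, 3) = 12)
Function('L')(s) = Pow(Add(12, s), Rational(1, 2))
Mul(Mul(Add(-86, -174), Pow(Add(-182, -47), -1)), Add(Function('L')(13), Function('z')(r))) = Mul(Mul(Add(-86, -174), Pow(Add(-182, -47), -1)), Add(Pow(Add(12, 13), Rational(1, 2)), Add(22, Mul(-1, -12)))) = Mul(Mul(-260, Pow(-229, -1)), Add(Pow(25, Rational(1, 2)), Add(22, 12))) = Mul(Mul(-260, Rational(-1, 229)), Add(5, 34)) = Mul(Rational(260, 229), 39) = Rational(10140, 229)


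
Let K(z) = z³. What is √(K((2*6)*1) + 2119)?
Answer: √3847 ≈ 62.024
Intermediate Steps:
√(K((2*6)*1) + 2119) = √(((2*6)*1)³ + 2119) = √((12*1)³ + 2119) = √(12³ + 2119) = √(1728 + 2119) = √3847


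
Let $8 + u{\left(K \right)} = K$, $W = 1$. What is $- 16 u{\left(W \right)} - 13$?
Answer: $99$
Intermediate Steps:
$u{\left(K \right)} = -8 + K$
$- 16 u{\left(W \right)} - 13 = - 16 \left(-8 + 1\right) - 13 = \left(-16\right) \left(-7\right) - 13 = 112 - 13 = 99$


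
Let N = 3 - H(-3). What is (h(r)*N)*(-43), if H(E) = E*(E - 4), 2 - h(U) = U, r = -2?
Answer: 3096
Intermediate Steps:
h(U) = 2 - U
H(E) = E*(-4 + E)
N = -18 (N = 3 - (-3)*(-4 - 3) = 3 - (-3)*(-7) = 3 - 1*21 = 3 - 21 = -18)
(h(r)*N)*(-43) = ((2 - 1*(-2))*(-18))*(-43) = ((2 + 2)*(-18))*(-43) = (4*(-18))*(-43) = -72*(-43) = 3096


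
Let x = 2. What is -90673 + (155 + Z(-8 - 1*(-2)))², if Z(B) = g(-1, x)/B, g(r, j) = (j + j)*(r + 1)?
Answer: -66648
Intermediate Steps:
g(r, j) = 2*j*(1 + r) (g(r, j) = (2*j)*(1 + r) = 2*j*(1 + r))
Z(B) = 0 (Z(B) = (2*2*(1 - 1))/B = (2*2*0)/B = 0/B = 0)
-90673 + (155 + Z(-8 - 1*(-2)))² = -90673 + (155 + 0)² = -90673 + 155² = -90673 + 24025 = -66648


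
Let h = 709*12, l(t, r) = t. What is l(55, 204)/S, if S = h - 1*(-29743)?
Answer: 55/38251 ≈ 0.0014379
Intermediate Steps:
h = 8508
S = 38251 (S = 8508 - 1*(-29743) = 8508 + 29743 = 38251)
l(55, 204)/S = 55/38251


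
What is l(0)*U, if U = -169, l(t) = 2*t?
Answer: 0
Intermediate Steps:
l(0)*U = (2*0)*(-169) = 0*(-169) = 0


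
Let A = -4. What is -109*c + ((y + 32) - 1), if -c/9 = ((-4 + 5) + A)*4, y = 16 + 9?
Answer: -11716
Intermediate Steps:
y = 25
c = 108 (c = -9*((-4 + 5) - 4)*4 = -9*(1 - 4)*4 = -(-27)*4 = -9*(-12) = 108)
-109*c + ((y + 32) - 1) = -109*108 + ((25 + 32) - 1) = -11772 + (57 - 1) = -11772 + 56 = -11716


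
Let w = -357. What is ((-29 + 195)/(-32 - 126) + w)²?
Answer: 800097796/6241 ≈ 1.2820e+5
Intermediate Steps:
((-29 + 195)/(-32 - 126) + w)² = ((-29 + 195)/(-32 - 126) - 357)² = (166/(-158) - 357)² = (166*(-1/158) - 357)² = (-83/79 - 357)² = (-28286/79)² = 800097796/6241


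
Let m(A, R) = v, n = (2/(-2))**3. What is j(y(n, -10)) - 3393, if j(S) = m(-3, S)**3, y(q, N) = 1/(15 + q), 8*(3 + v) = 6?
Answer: -217881/64 ≈ -3404.4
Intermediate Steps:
n = -1 (n = (2*(-1/2))**3 = (-1)**3 = -1)
v = -9/4 (v = -3 + (1/8)*6 = -3 + 3/4 = -9/4 ≈ -2.2500)
m(A, R) = -9/4
j(S) = -729/64 (j(S) = (-9/4)**3 = -729/64)
j(y(n, -10)) - 3393 = -729/64 - 3393 = -217881/64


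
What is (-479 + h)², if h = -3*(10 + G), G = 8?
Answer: 284089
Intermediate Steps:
h = -54 (h = -3*(10 + 8) = -3*18 = -54)
(-479 + h)² = (-479 - 54)² = (-533)² = 284089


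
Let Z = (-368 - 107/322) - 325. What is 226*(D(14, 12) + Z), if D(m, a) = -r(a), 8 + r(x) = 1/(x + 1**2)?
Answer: -324210899/2093 ≈ -1.5490e+5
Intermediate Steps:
r(x) = -8 + 1/(1 + x) (r(x) = -8 + 1/(x + 1**2) = -8 + 1/(x + 1) = -8 + 1/(1 + x))
D(m, a) = -(-7 - 8*a)/(1 + a)
Z = -223253/322 (Z = (-368 - 107*1/322) - 325 = (-368 - 107/322) - 325 = -118603/322 - 325 = -223253/322 ≈ -693.33)
226*(D(14, 12) + Z) = 226*((7 + 8*12)/(1 + 12) - 223253/322) = 226*((7 + 96)/13 - 223253/322) = 226*((1/13)*103 - 223253/322) = 226*(103/13 - 223253/322) = 226*(-2869123/4186) = -324210899/2093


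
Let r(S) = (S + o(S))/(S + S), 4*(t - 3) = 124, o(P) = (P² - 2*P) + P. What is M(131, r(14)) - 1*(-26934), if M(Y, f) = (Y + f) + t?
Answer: 27106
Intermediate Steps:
o(P) = P² - P
t = 34 (t = 3 + (¼)*124 = 3 + 31 = 34)
r(S) = (S + S*(-1 + S))/(2*S) (r(S) = (S + S*(-1 + S))/(S + S) = (S + S*(-1 + S))/((2*S)) = (S + S*(-1 + S))*(1/(2*S)) = (S + S*(-1 + S))/(2*S))
M(Y, f) = 34 + Y + f (M(Y, f) = (Y + f) + 34 = 34 + Y + f)
M(131, r(14)) - 1*(-26934) = (34 + 131 + (½)*14) - 1*(-26934) = (34 + 131 + 7) + 26934 = 172 + 26934 = 27106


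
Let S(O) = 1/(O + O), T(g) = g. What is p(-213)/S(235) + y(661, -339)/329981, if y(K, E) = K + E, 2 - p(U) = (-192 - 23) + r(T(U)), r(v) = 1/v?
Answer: 311679108962/3055911 ≈ 1.0199e+5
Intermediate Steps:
p(U) = 217 - 1/U (p(U) = 2 - ((-192 - 23) + 1/U) = 2 - (-215 + 1/U) = 2 + (215 - 1/U) = 217 - 1/U)
y(K, E) = E + K
S(O) = 1/(2*O)
p(-213)/S(235) + y(661, -339)/329981 = (217 - 1/(-213))/(((½)/235)) + (-339 + 661)/329981 = (217 - 1*(-1/213))/(((½)*(1/235))) + 322*(1/329981) = (217 + 1/213)/(1/470) + 14/14347 = (46222/213)*470 + 14/14347 = 21724340/213 + 14/14347 = 311679108962/3055911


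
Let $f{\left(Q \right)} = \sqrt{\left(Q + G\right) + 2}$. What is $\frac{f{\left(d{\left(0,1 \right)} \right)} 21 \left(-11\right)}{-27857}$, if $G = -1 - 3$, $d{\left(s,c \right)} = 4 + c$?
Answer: $\frac{231 \sqrt{3}}{27857} \approx 0.014363$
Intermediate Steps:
$G = -4$
$f{\left(Q \right)} = \sqrt{-2 + Q}$ ($f{\left(Q \right)} = \sqrt{\left(Q - 4\right) + 2} = \sqrt{\left(-4 + Q\right) + 2} = \sqrt{-2 + Q}$)
$\frac{f{\left(d{\left(0,1 \right)} \right)} 21 \left(-11\right)}{-27857} = \frac{\sqrt{-2 + \left(4 + 1\right)} 21 \left(-11\right)}{-27857} = \sqrt{-2 + 5} \cdot 21 \left(-11\right) \left(- \frac{1}{27857}\right) = \sqrt{3} \cdot 21 \left(-11\right) \left(- \frac{1}{27857}\right) = 21 \sqrt{3} \left(-11\right) \left(- \frac{1}{27857}\right) = - 231 \sqrt{3} \left(- \frac{1}{27857}\right) = \frac{231 \sqrt{3}}{27857}$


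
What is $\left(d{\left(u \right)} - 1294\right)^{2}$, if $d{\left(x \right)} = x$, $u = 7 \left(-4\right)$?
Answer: $1747684$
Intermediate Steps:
$u = -28$
$\left(d{\left(u \right)} - 1294\right)^{2} = \left(-28 - 1294\right)^{2} = \left(-1322\right)^{2} = 1747684$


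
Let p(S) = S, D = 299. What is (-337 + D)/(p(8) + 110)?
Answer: -19/59 ≈ -0.32203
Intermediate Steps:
(-337 + D)/(p(8) + 110) = (-337 + 299)/(8 + 110) = -38/118 = -38*1/118 = -19/59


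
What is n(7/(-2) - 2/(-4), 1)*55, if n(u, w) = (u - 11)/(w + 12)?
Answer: -770/13 ≈ -59.231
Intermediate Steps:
n(u, w) = (-11 + u)/(12 + w)
n(7/(-2) - 2/(-4), 1)*55 = ((-11 + (7/(-2) - 2/(-4)))/(12 + 1))*55 = ((-11 + (7*(-1/2) - 2*(-1/4)))/13)*55 = ((-11 + (-7/2 + 1/2))/13)*55 = ((-11 - 3)/13)*55 = ((1/13)*(-14))*55 = -14/13*55 = -770/13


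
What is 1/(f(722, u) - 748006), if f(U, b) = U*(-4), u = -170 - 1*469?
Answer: -1/750894 ≈ -1.3317e-6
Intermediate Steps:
u = -639 (u = -170 - 469 = -639)
f(U, b) = -4*U
1/(f(722, u) - 748006) = 1/(-4*722 - 748006) = 1/(-2888 - 748006) = 1/(-750894) = -1/750894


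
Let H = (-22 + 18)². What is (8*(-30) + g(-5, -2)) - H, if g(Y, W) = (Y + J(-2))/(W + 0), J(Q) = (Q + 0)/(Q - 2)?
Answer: -1015/4 ≈ -253.75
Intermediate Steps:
J(Q) = Q/(-2 + Q)
g(Y, W) = (½ + Y)/W (g(Y, W) = (Y - 2/(-2 - 2))/(W + 0) = (Y - 2/(-4))/W = (Y - 2*(-¼))/W = (Y + ½)/W = (½ + Y)/W)
H = 16 (H = (-4)² = 16)
(8*(-30) + g(-5, -2)) - H = (8*(-30) + (½ - 5)/(-2)) - 1*16 = (-240 - ½*(-9/2)) - 16 = (-240 + 9/4) - 16 = -951/4 - 16 = -1015/4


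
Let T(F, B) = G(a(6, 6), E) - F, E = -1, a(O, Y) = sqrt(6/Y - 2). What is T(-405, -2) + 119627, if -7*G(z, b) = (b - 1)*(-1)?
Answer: 840222/7 ≈ 1.2003e+5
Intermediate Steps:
a(O, Y) = sqrt(-2 + 6/Y)
G(z, b) = -1/7 + b/7 (G(z, b) = -(b - 1)*(-1)/7 = -(-1 + b)*(-1)/7 = -(1 - b)/7 = -1/7 + b/7)
T(F, B) = -2/7 - F (T(F, B) = (-1/7 + (1/7)*(-1)) - F = (-1/7 - 1/7) - F = -2/7 - F)
T(-405, -2) + 119627 = (-2/7 - 1*(-405)) + 119627 = (-2/7 + 405) + 119627 = 2833/7 + 119627 = 840222/7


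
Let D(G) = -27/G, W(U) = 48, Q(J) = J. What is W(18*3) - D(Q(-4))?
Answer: 165/4 ≈ 41.250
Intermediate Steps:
W(18*3) - D(Q(-4)) = 48 - (-27)/(-4) = 48 - (-27)*(-1)/4 = 48 - 1*27/4 = 48 - 27/4 = 165/4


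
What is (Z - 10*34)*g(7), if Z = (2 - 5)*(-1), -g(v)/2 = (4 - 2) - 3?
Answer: -674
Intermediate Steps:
g(v) = 2 (g(v) = -2*((4 - 2) - 3) = -2*(2 - 3) = -2*(-1) = 2)
Z = 3 (Z = -3*(-1) = 3)
(Z - 10*34)*g(7) = (3 - 10*34)*2 = (3 - 340)*2 = -337*2 = -674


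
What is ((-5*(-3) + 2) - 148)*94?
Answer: -12314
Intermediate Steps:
((-5*(-3) + 2) - 148)*94 = ((15 + 2) - 148)*94 = (17 - 148)*94 = -131*94 = -12314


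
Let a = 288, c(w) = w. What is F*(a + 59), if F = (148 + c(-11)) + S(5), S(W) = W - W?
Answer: 47539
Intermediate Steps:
S(W) = 0
F = 137 (F = (148 - 11) + 0 = 137 + 0 = 137)
F*(a + 59) = 137*(288 + 59) = 137*347 = 47539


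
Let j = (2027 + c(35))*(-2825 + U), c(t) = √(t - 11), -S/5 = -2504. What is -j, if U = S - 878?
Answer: -17872059 - 17634*√6 ≈ -1.7915e+7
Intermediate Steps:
S = 12520 (S = -5*(-2504) = 12520)
c(t) = √(-11 + t)
U = 11642 (U = 12520 - 878 = 11642)
j = 17872059 + 17634*√6 (j = (2027 + √(-11 + 35))*(-2825 + 11642) = (2027 + √24)*8817 = (2027 + 2*√6)*8817 = 17872059 + 17634*√6 ≈ 1.7915e+7)
-j = -(17872059 + 17634*√6) = -17872059 - 17634*√6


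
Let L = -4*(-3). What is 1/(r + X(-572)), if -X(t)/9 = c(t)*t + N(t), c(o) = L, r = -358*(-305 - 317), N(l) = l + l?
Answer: 1/294748 ≈ 3.3927e-6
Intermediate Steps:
N(l) = 2*l
L = 12
r = 222676 (r = -358*(-622) = 222676)
c(o) = 12
X(t) = -126*t (X(t) = -9*(12*t + 2*t) = -126*t)
1/(r + X(-572)) = 1/(222676 - 126*(-572)) = 1/(222676 + 72072) = 1/294748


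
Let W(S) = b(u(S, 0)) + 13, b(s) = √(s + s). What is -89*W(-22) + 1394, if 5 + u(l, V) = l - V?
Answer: 237 - 267*I*√6 ≈ 237.0 - 654.01*I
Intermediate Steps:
u(l, V) = -5 + l - V (u(l, V) = -5 + (l - V) = -5 + l - V)
b(s) = √2*√s (b(s) = √(2*s) = √2*√s)
W(S) = 13 + √2*√(-5 + S) (W(S) = √2*√(-5 + S - 1*0) + 13 = √2*√(-5 + S + 0) + 13 = √2*√(-5 + S) + 13 = 13 + √2*√(-5 + S))
-89*W(-22) + 1394 = -89*(13 + √(-10 + 2*(-22))) + 1394 = -89*(13 + √(-10 - 44)) + 1394 = -89*(13 + √(-54)) + 1394 = -89*(13 + 3*I*√6) + 1394 = (-1157 - 267*I*√6) + 1394 = 237 - 267*I*√6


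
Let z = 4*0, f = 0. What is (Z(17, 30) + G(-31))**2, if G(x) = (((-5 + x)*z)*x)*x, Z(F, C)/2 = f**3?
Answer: 0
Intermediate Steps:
z = 0
Z(F, C) = 0 (Z(F, C) = 2*0**3 = 2*0 = 0)
G(x) = 0 (G(x) = (((-5 + x)*0)*x)*x = (0*x)*x = 0*x = 0)
(Z(17, 30) + G(-31))**2 = (0 + 0)**2 = 0**2 = 0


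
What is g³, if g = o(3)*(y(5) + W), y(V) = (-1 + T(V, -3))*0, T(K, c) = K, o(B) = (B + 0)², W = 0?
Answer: 0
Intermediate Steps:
o(B) = B²
y(V) = 0 (y(V) = (-1 + V)*0 = 0)
g = 0 (g = 3²*(0 + 0) = 9*0 = 0)
g³ = 0³ = 0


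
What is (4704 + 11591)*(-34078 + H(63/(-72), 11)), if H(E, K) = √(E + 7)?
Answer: -555301010 + 114065*√2/4 ≈ -5.5526e+8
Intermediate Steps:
H(E, K) = √(7 + E)
(4704 + 11591)*(-34078 + H(63/(-72), 11)) = (4704 + 11591)*(-34078 + √(7 + 63/(-72))) = 16295*(-34078 + √(7 + 63*(-1/72))) = 16295*(-34078 + √(7 - 7/8)) = 16295*(-34078 + √(49/8)) = 16295*(-34078 + 7*√2/4) = -555301010 + 114065*√2/4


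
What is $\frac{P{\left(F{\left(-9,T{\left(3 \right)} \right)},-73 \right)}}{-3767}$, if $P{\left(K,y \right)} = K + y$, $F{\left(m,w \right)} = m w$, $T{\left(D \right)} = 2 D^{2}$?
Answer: $\frac{235}{3767} \approx 0.062384$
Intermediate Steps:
$\frac{P{\left(F{\left(-9,T{\left(3 \right)} \right)},-73 \right)}}{-3767} = \frac{- 9 \cdot 2 \cdot 3^{2} - 73}{-3767} = \left(- 9 \cdot 2 \cdot 9 - 73\right) \left(- \frac{1}{3767}\right) = \left(\left(-9\right) 18 - 73\right) \left(- \frac{1}{3767}\right) = \left(-162 - 73\right) \left(- \frac{1}{3767}\right) = \left(-235\right) \left(- \frac{1}{3767}\right) = \frac{235}{3767}$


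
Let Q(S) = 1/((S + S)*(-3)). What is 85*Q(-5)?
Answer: 17/6 ≈ 2.8333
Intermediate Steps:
Q(S) = -1/(6*S) (Q(S) = 1/((2*S)*(-3)) = 1/(-6*S) = -1/(6*S))
85*Q(-5) = 85*(-⅙/(-5)) = 85*(-⅙*(-⅕)) = 85*(1/30) = 17/6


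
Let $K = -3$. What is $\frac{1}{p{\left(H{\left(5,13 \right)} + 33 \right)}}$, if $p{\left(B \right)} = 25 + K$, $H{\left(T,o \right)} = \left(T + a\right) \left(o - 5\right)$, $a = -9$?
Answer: $\frac{1}{22} \approx 0.045455$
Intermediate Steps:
$H{\left(T,o \right)} = \left(-9 + T\right) \left(-5 + o\right)$ ($H{\left(T,o \right)} = \left(T - 9\right) \left(o - 5\right) = \left(-9 + T\right) \left(-5 + o\right)$)
$p{\left(B \right)} = 22$ ($p{\left(B \right)} = 25 - 3 = 22$)
$\frac{1}{p{\left(H{\left(5,13 \right)} + 33 \right)}} = \frac{1}{22}$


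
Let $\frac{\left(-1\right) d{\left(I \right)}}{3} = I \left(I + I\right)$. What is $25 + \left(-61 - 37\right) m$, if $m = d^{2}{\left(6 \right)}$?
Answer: $-4572263$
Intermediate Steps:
$d{\left(I \right)} = - 6 I^{2}$ ($d{\left(I \right)} = - 3 I \left(I + I\right) = - 3 I 2 I = - 3 \cdot 2 I^{2} = - 6 I^{2}$)
$m = 46656$ ($m = \left(- 6 \cdot 6^{2}\right)^{2} = \left(\left(-6\right) 36\right)^{2} = \left(-216\right)^{2} = 46656$)
$25 + \left(-61 - 37\right) m = 25 + \left(-61 - 37\right) 46656 = 25 - 4572288 = -4572263$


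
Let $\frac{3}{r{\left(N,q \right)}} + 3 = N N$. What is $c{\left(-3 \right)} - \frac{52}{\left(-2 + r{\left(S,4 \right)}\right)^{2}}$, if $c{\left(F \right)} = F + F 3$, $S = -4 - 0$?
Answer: $- \frac{15136}{529} \approx -28.612$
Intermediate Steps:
$S = -4$ ($S = -4 + 0 = -4$)
$r{\left(N,q \right)} = \frac{3}{-3 + N^{2}}$ ($r{\left(N,q \right)} = \frac{3}{-3 + N N} = \frac{3}{-3 + N^{2}}$)
$c{\left(F \right)} = 4 F$ ($c{\left(F \right)} = F + 3 F = 4 F$)
$c{\left(-3 \right)} - \frac{52}{\left(-2 + r{\left(S,4 \right)}\right)^{2}} = 4 \left(-3\right) - \frac{52}{\left(-2 + \frac{3}{-3 + \left(-4\right)^{2}}\right)^{2}} = -12 - \frac{52}{\left(-2 + \frac{3}{-3 + 16}\right)^{2}} = -12 - \frac{52}{\left(-2 + \frac{3}{13}\right)^{2}} = -12 - \frac{52}{\left(- \frac{23}{13}\right)^{2}} = -12 - \frac{52}{\frac{529}{169}} = -12 - \frac{8788}{529} = - \frac{15136}{529}$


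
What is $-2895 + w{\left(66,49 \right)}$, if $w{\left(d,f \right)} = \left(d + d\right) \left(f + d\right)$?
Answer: $12285$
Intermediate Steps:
$w{\left(d,f \right)} = 2 d \left(d + f\right)$
$-2895 + w{\left(66,49 \right)} = -2895 + 2 \cdot 66 \left(66 + 49\right) = -2895 + 2 \cdot 66 \cdot 115 = -2895 + 15180 = 12285$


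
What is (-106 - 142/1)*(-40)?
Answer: 9920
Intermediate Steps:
(-106 - 142/1)*(-40) = (-106 - 142*1)*(-40) = (-106 - 142)*(-40) = -248*(-40) = 9920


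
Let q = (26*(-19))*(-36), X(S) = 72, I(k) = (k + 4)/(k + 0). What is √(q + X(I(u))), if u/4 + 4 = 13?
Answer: 24*√31 ≈ 133.63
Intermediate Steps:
u = 36 (u = -16 + 4*13 = -16 + 52 = 36)
I(k) = (4 + k)/k
q = 17784 (q = -494*(-36) = 17784)
√(q + X(I(u))) = √(17784 + 72) = √17856 = 24*√31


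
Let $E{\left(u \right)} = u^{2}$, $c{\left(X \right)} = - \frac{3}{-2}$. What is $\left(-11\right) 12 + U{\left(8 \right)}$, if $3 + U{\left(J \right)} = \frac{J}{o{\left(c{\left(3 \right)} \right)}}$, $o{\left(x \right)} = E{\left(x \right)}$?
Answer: $- \frac{1183}{9} \approx -131.44$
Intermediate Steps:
$c{\left(X \right)} = \frac{3}{2}$ ($c{\left(X \right)} = \left(-3\right) \left(- \frac{1}{2}\right) = \frac{3}{2}$)
$o{\left(x \right)} = x^{2}$
$U{\left(J \right)} = -3 + \frac{4 J}{9}$ ($U{\left(J \right)} = -3 + \frac{J}{\left(\frac{3}{2}\right)^{2}} = -3 + \frac{J}{\frac{9}{4}} = -3 + J \frac{4}{9} = -3 + \frac{4 J}{9}$)
$\left(-11\right) 12 + U{\left(8 \right)} = \left(-11\right) 12 + \left(-3 + \frac{4}{9} \cdot 8\right) = -132 + \left(-3 + \frac{32}{9}\right) = -132 + \frac{5}{9} = - \frac{1183}{9}$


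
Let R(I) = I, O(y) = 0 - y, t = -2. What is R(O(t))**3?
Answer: 8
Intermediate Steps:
O(y) = -y
R(O(t))**3 = (-1*(-2))**3 = 2**3 = 8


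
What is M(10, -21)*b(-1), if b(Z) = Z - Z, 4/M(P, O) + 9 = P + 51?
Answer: 0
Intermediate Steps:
M(P, O) = 4/(42 + P) (M(P, O) = 4/(-9 + (P + 51)) = 4/(-9 + (51 + P)) = 4/(42 + P))
b(Z) = 0
M(10, -21)*b(-1) = (4/(42 + 10))*0 = (4/52)*0 = (4*(1/52))*0 = (1/13)*0 = 0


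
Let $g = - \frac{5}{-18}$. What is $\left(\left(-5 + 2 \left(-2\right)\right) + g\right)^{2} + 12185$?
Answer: $\frac{3972589}{324} \approx 12261.0$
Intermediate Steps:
$g = \frac{5}{18}$ ($g = \left(-5\right) \left(- \frac{1}{18}\right) = \frac{5}{18} \approx 0.27778$)
$\left(\left(-5 + 2 \left(-2\right)\right) + g\right)^{2} + 12185 = \left(\left(-5 + 2 \left(-2\right)\right) + \frac{5}{18}\right)^{2} + 12185 = \left(\left(-5 - 4\right) + \frac{5}{18}\right)^{2} + 12185 = \left(-9 + \frac{5}{18}\right)^{2} + 12185 = \left(- \frac{157}{18}\right)^{2} + 12185 = \frac{24649}{324} + 12185 = \frac{3972589}{324}$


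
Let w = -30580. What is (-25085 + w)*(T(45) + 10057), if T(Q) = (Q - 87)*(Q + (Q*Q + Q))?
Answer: 4384899045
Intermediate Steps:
T(Q) = (-87 + Q)*(Q² + 2*Q) (T(Q) = (-87 + Q)*(Q + (Q² + Q)) = (-87 + Q)*(Q + (Q + Q²)) = (-87 + Q)*(Q² + 2*Q))
(-25085 + w)*(T(45) + 10057) = (-25085 - 30580)*(45*(-174 + 45² - 85*45) + 10057) = -55665*(45*(-174 + 2025 - 3825) + 10057) = -55665*(45*(-1974) + 10057) = -55665*(-88830 + 10057) = -55665*(-78773) = 4384899045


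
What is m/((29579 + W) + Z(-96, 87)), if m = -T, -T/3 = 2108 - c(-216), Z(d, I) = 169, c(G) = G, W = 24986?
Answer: 3486/27367 ≈ 0.12738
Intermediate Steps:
T = -6972 (T = -3*(2108 - 1*(-216)) = -3*(2108 + 216) = -3*2324 = -6972)
m = 6972 (m = -1*(-6972) = 6972)
m/((29579 + W) + Z(-96, 87)) = 6972/((29579 + 24986) + 169) = 6972/(54565 + 169) = 6972/54734 = 6972*(1/54734) = 3486/27367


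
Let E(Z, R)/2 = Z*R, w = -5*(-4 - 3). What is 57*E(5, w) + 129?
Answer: 20079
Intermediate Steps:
w = 35 (w = -5*(-7) = 35)
E(Z, R) = 2*R*Z (E(Z, R) = 2*(Z*R) = 2*(R*Z) = 2*R*Z)
57*E(5, w) + 129 = 57*(2*35*5) + 129 = 57*350 + 129 = 19950 + 129 = 20079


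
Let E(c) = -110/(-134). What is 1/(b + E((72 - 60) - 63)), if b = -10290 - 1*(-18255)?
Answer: 67/533710 ≈ 0.00012554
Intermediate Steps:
E(c) = 55/67 (E(c) = -110*(-1/134) = 55/67)
b = 7965 (b = -10290 + 18255 = 7965)
1/(b + E((72 - 60) - 63)) = 1/(7965 + 55/67) = 1/(533710/67) = 67/533710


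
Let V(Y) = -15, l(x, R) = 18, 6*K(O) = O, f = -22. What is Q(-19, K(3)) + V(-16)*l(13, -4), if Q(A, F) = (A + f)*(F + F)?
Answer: -311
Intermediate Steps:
K(O) = O/6
Q(A, F) = 2*F*(-22 + A) (Q(A, F) = (A - 22)*(F + F) = (-22 + A)*(2*F) = 2*F*(-22 + A))
Q(-19, K(3)) + V(-16)*l(13, -4) = 2*((1/6)*3)*(-22 - 19) - 15*18 = 2*(1/2)*(-41) - 270 = -41 - 270 = -311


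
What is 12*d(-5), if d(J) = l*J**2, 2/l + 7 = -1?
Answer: -75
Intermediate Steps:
l = -1/4 (l = 2/(-7 - 1) = 2/(-8) = 2*(-1/8) = -1/4 ≈ -0.25000)
d(J) = -J**2/4
12*d(-5) = 12*(-1/4*(-5)**2) = 12*(-1/4*25) = 12*(-25/4) = -75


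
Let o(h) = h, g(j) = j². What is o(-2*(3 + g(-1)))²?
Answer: 64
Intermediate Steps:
o(-2*(3 + g(-1)))² = (-2*(3 + (-1)²))² = (-2*(3 + 1))² = (-2*4)² = (-8)² = 64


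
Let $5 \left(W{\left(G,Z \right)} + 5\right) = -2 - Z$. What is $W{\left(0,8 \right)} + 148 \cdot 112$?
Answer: $16569$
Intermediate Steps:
$W{\left(G,Z \right)} = - \frac{27}{5} - \frac{Z}{5}$ ($W{\left(G,Z \right)} = -5 + \frac{-2 - Z}{5} = -5 - \left(\frac{2}{5} + \frac{Z}{5}\right) = - \frac{27}{5} - \frac{Z}{5}$)
$W{\left(0,8 \right)} + 148 \cdot 112 = \left(- \frac{27}{5} - \frac{8}{5}\right) + 148 \cdot 112 = \left(- \frac{27}{5} - \frac{8}{5}\right) + 16576 = -7 + 16576 = 16569$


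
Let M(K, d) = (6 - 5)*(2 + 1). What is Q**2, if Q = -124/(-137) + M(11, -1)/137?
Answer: 16129/18769 ≈ 0.85934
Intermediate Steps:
M(K, d) = 3 (M(K, d) = 1*3 = 3)
Q = 127/137 (Q = -124/(-137) + 3/137 = -124*(-1/137) + 3*(1/137) = 124/137 + 3/137 = 127/137 ≈ 0.92701)
Q**2 = (127/137)**2 = 16129/18769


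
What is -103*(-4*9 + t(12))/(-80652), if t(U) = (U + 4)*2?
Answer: -103/20163 ≈ -0.0051084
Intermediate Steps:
t(U) = 8 + 2*U (t(U) = (4 + U)*2 = 8 + 2*U)
-103*(-4*9 + t(12))/(-80652) = -103*(-4*9 + (8 + 2*12))/(-80652) = -103*(-36 + (8 + 24))*(-1/80652) = -103*(-36 + 32)*(-1/80652) = -103*(-4)*(-1/80652) = 412*(-1/80652) = -103/20163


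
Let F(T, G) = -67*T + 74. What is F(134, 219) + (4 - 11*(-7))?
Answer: -8823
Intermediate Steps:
F(T, G) = 74 - 67*T
F(134, 219) + (4 - 11*(-7)) = (74 - 67*134) + (4 - 11*(-7)) = (74 - 8978) + (4 + 77) = -8904 + 81 = -8823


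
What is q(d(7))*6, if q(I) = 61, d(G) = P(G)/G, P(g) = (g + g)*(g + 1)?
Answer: 366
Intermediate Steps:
P(g) = 2*g*(1 + g) (P(g) = (2*g)*(1 + g) = 2*g*(1 + g))
d(G) = 2 + 2*G (d(G) = (2*G*(1 + G))/G = 2 + 2*G)
q(d(7))*6 = 61*6 = 366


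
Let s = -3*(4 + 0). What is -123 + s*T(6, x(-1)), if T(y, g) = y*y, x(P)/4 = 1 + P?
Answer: -555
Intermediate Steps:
x(P) = 4 + 4*P (x(P) = 4*(1 + P) = 4 + 4*P)
T(y, g) = y²
s = -12 (s = -3*4 = -12)
-123 + s*T(6, x(-1)) = -123 - 12*6² = -123 - 12*36 = -123 - 432 = -555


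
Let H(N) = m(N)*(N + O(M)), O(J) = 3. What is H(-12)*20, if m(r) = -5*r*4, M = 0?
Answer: -43200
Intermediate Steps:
m(r) = -20*r
H(N) = -20*N*(3 + N) (H(N) = (-20*N)*(N + 3) = (-20*N)*(3 + N) = -20*N*(3 + N))
H(-12)*20 = -20*(-12)*(3 - 12)*20 = -20*(-12)*(-9)*20 = -2160*20 = -43200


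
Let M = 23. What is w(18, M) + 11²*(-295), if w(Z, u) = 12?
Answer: -35683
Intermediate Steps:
w(18, M) + 11²*(-295) = 12 + 11²*(-295) = 12 + 121*(-295) = 12 - 35695 = -35683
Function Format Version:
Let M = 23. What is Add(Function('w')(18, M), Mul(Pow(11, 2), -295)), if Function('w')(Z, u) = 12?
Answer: -35683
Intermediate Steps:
Add(Function('w')(18, M), Mul(Pow(11, 2), -295)) = Add(12, Mul(Pow(11, 2), -295)) = Add(12, Mul(121, -295)) = Add(12, -35695) = -35683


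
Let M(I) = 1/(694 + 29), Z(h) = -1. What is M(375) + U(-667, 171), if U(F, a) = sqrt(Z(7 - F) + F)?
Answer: 1/723 + 2*I*sqrt(167) ≈ 0.0013831 + 25.846*I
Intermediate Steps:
M(I) = 1/723
U(F, a) = sqrt(-1 + F)
M(375) + U(-667, 171) = 1/723 + sqrt(-1 - 667) = 1/723 + sqrt(-668) = 1/723 + 2*I*sqrt(167)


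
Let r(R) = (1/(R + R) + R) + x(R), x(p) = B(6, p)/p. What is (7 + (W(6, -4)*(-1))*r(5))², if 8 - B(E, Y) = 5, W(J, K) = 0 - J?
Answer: 42436/25 ≈ 1697.4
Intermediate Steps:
W(J, K) = -J
B(E, Y) = 3 (B(E, Y) = 8 - 1*5 = 8 - 5 = 3)
x(p) = 3/p
r(R) = R + 7/(2*R) (r(R) = (1/(R + R) + R) + 3/R = (1/(2*R) + R) + 3/R = (R + 1/(2*R)) + 3/R = R + 7/(2*R))
(7 + (W(6, -4)*(-1))*r(5))² = (7 + (-1*6*(-1))*(5 + (7/2)/5))² = (7 + (-6*(-1))*(5 + (7/2)*(⅕)))² = (7 + 6*(5 + 7/10))² = (7 + 6*(57/10))² = (7 + 171/5)² = (206/5)² = 42436/25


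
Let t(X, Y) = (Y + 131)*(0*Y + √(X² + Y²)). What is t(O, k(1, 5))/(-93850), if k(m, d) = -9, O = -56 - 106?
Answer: -549*√13/9385 ≈ -0.21092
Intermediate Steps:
O = -162
t(X, Y) = √(X² + Y²)*(131 + Y) (t(X, Y) = (131 + Y)*(0 + √(X² + Y²)) = (131 + Y)*√(X² + Y²) = √(X² + Y²)*(131 + Y))
t(O, k(1, 5))/(-93850) = (√((-162)² + (-9)²)*(131 - 9))/(-93850) = (√(26244 + 81)*122)*(-1/93850) = (√26325*122)*(-1/93850) = ((45*√13)*122)*(-1/93850) = (5490*√13)*(-1/93850) = -549*√13/9385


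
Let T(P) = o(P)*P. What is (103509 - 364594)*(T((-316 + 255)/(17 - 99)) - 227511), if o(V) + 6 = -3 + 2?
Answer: 4870887656965/82 ≈ 5.9401e+10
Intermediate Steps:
o(V) = -7 (o(V) = -6 + (-3 + 2) = -6 - 1 = -7)
T(P) = -7*P
(103509 - 364594)*(T((-316 + 255)/(17 - 99)) - 227511) = (103509 - 364594)*(-7*(-316 + 255)/(17 - 99) - 227511) = -261085*(-(-427)/(-82) - 227511) = -261085*(-(-427)*(-1)/82 - 227511) = -261085*(-7*61/82 - 227511) = -261085*(-427/82 - 227511) = -261085*(-18656329/82) = 4870887656965/82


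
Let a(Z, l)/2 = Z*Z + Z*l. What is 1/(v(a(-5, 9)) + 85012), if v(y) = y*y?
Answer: 1/86612 ≈ 1.1546e-5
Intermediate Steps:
a(Z, l) = 2*Z² + 2*Z*l (a(Z, l) = 2*(Z*Z + Z*l) = 2*(Z² + Z*l) = 2*Z² + 2*Z*l)
v(y) = y²
1/(v(a(-5, 9)) + 85012) = 1/((2*(-5)*(-5 + 9))² + 85012) = 1/((2*(-5)*4)² + 85012) = 1/((-40)² + 85012) = 1/(1600 + 85012) = 1/86612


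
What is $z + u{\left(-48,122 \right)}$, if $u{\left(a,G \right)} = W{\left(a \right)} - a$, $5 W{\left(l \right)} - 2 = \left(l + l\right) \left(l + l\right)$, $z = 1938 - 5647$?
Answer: $- \frac{9087}{5} \approx -1817.4$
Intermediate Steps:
$z = -3709$
$W{\left(l \right)} = \frac{2}{5} + \frac{4 l^{2}}{5}$ ($W{\left(l \right)} = \frac{2}{5} + \frac{\left(l + l\right) \left(l + l\right)}{5} = \frac{2}{5} + \frac{2 l 2 l}{5} = \frac{2}{5} + \frac{4 l^{2}}{5}$)
$u{\left(a,G \right)} = \frac{2}{5} - a + \frac{4 a^{2}}{5}$ ($u{\left(a,G \right)} = \left(\frac{2}{5} + \frac{4 a^{2}}{5}\right) - a = \frac{2}{5} - a + \frac{4 a^{2}}{5}$)
$z + u{\left(-48,122 \right)} = -3709 + \left(\frac{2}{5} - -48 + \frac{4 \left(-48\right)^{2}}{5}\right) = -3709 + \left(\frac{2}{5} + 48 + \frac{4}{5} \cdot 2304\right) = -3709 + \left(\frac{2}{5} + 48 + \frac{9216}{5}\right) = -3709 + \frac{9458}{5} = - \frac{9087}{5}$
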